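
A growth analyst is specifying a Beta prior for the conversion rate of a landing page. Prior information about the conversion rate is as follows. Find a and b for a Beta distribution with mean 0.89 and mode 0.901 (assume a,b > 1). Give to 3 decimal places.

With s = a+b: μ = a/s and mode = (a−1)/(s−2). Eliminating a = μs,
μs − 1 = m(s−2) ⇒ s(μ−m) = 1−2m ⇒ s = -0.802/-0.011 = 72.9091.
So a = μs = 64.889, b = (1−μ)s = 8.020.

a = 64.889, b = 8.020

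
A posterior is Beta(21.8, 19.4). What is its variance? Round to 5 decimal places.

Var = αβ/[(α+β)²(α+β+1)] = (21.8×19.4)/(41.2²×42.2) = 422.92/71631.968 = 0.00590.

0.00590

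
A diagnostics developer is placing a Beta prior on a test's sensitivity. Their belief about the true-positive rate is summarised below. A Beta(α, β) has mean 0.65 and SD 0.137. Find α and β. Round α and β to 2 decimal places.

α = 7.23, β = 3.89

σ² = 0.137² = 0.018769.
With s = α+β, Var = μ(1−μ)/(s+1), so s+1 = (0.65×0.35)/0.018769 = 12.1211 and s = 11.1211.
α = μs = 7.23, β = (1−μ)s = 3.89.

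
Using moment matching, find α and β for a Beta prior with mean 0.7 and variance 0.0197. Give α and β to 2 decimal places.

Let s = α+β. The Beta variance is μ(1−μ)/(s+1).
So s+1 = μ(1−μ)/σ² = (0.7×0.3)/0.0197 = 0.21/0.0197 = 10.6599, giving s = 9.6599.
Then α = μs = 0.7×9.6599 = 6.76 and β = (1−μ)s = 0.3×9.6599 = 2.90.

α = 6.76, β = 2.90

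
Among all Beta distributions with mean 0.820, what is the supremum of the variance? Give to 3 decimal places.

For fixed mean μ the Beta variance is μ(1−μ)/(α+β+1), increasing as α+β decreases.
Its least upper bound (not attained) is μ(1−μ) = 0.820·0.180 = 0.148.

0.148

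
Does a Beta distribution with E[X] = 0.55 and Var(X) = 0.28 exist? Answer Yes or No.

For any Beta, Var(X) < E[X]·(1−E[X]).
Here μ(1−μ) = 0.55×0.45 = 0.2475, and 0.28 ≥ 0.2475.

No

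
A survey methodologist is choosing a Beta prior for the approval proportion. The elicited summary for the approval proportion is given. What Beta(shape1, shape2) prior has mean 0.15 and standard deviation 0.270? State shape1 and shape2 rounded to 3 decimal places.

shape1 = 0.112, shape2 = 0.637

First σ² = 0.072900. Setting shape1 = μn, shape2 = (1−μ)n with n = shape1+shape2,
μ(1−μ)/(n+1) = 0.072900 ⇒ n+1 = 0.1275/0.072900 = 1.7490 ⇒ n = 0.7490.
Hence shape1 = 0.15×0.7490 = 0.112, shape2 = 0.85×0.7490 = 0.637.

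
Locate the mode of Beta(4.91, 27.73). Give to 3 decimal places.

With α,β > 1, mode = (α−1)/(α+β−2) = 3.91/30.64 = 0.128.

0.128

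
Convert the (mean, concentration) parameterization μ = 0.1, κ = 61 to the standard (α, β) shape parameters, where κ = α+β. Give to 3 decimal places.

Split κ in proportion μ : (1−μ): α = 0.1·61 = 6.100, β = 61 − 6.100 = 54.900.

α = 6.100, β = 54.900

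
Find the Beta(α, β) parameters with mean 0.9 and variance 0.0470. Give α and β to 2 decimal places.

By moment matching, α+β = μ(1−μ)/σ² − 1 = (0.9·0.1)/0.0470 − 1 = 1.9149 − 1 = 0.9149.
Since α/(α+β) = μ, α = 0.9·0.9149 = 0.82 and β = 0.1·0.9149 = 0.09.

α = 0.82, β = 0.09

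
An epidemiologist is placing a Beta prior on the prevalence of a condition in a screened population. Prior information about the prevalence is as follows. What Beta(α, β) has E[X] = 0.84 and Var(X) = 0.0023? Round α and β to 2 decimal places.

α = 48.25, β = 9.19

Let s = α+β. The Beta variance is μ(1−μ)/(s+1).
So s+1 = μ(1−μ)/σ² = (0.84×0.16)/0.0023 = 0.1344/0.0023 = 58.4348, giving s = 57.4348.
Then α = μs = 0.84×57.4348 = 48.25 and β = (1−μ)s = 0.16×57.4348 = 9.19.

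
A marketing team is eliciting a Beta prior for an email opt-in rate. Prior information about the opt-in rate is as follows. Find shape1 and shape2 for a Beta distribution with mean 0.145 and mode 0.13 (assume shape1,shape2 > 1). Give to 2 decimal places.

shape1 = 7.15, shape2 = 42.18

Let s = shape1+shape2. Mean gives shape1 = μs = 0.145s; mode gives (shape1−1)/(s−2) = 0.13.
Substituting: 0.145s − 1 = 0.13(s−2) = 0.13s − 0.26, so 0.015s = 0.74 and s = 49.3333.
Then shape1 = 0.145×49.3333 = 7.15 and shape2 = s−shape1 = 42.18.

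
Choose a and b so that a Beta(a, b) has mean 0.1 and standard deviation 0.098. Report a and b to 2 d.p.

a = 0.84, b = 7.53

First σ² = 0.009604. Setting a = μn, b = (1−μ)n with n = a+b,
μ(1−μ)/(n+1) = 0.009604 ⇒ n+1 = 0.09/0.009604 = 9.3711 ⇒ n = 8.3711.
Hence a = 0.1×8.3711 = 0.84, b = 0.9×8.3711 = 7.53.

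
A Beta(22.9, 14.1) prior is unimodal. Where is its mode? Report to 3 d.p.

With α,β > 1, mode = (α−1)/(α+β−2) = 21.9/35.0 = 0.626.

0.626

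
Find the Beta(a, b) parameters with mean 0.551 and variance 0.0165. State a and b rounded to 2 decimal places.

Let s = a+b. The Beta variance is μ(1−μ)/(s+1).
So s+1 = μ(1−μ)/σ² = (0.551×0.449)/0.0165 = 0.247399/0.0165 = 14.9939, giving s = 13.9939.
Then a = μs = 0.551×13.9939 = 7.71 and b = (1−μ)s = 0.449×13.9939 = 6.28.

a = 7.71, b = 6.28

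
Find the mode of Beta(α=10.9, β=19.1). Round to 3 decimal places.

0.354

The density x^(α−1)(1−x)^(β−1) is maximised at (α−1)/(α+β−2) = 9.9/28.0 = 0.354.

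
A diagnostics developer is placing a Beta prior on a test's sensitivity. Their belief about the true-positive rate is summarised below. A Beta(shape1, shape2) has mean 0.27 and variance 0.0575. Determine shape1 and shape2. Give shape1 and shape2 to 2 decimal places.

shape1 = 0.66, shape2 = 1.77

By moment matching, shape1+shape2 = μ(1−μ)/σ² − 1 = (0.27·0.73)/0.0575 − 1 = 3.4278 − 1 = 2.4278.
Since shape1/(shape1+shape2) = μ, shape1 = 0.27·2.4278 = 0.66 and shape2 = 0.73·2.4278 = 1.77.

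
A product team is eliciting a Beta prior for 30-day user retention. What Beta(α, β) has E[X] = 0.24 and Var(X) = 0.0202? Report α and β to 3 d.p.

By moment matching, α+β = μ(1−μ)/σ² − 1 = (0.24·0.76)/0.0202 − 1 = 9.0297 − 1 = 8.0297.
Since α/(α+β) = μ, α = 0.24·8.0297 = 1.927 and β = 0.76·8.0297 = 6.103.

α = 1.927, β = 6.103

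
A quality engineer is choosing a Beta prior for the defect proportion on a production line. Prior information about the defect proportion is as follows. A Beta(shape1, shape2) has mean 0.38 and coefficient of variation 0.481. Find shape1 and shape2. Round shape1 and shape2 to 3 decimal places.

σ = CV·μ = 0.481×0.38 = 0.18278, so σ² = 0.033409.
s+1 = μ(1−μ)/σ² = 0.2356/0.033409 = 7.0521, so s = shape1+shape2 = 6.0521.
shape1 = μs = 2.300, shape2 = (1−μ)s = 3.752.

shape1 = 2.300, shape2 = 3.752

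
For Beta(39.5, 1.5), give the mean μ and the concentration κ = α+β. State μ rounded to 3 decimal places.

μ = 0.963, κ = 41.0

κ = α+β = 39.5+1.5 = 41.0; μ = α/κ = 39.5/41.0 = 0.963.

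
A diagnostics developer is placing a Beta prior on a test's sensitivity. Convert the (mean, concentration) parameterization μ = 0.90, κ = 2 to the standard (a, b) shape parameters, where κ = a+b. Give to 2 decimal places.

Split κ in proportion μ : (1−μ): a = 0.90·2 = 1.80, b = 2 − 1.80 = 0.20.

a = 1.80, b = 0.20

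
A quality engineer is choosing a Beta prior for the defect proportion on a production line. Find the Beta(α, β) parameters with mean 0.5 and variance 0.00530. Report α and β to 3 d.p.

Write ν = α+β; then α = μν and Var = μ(1−μ)/(ν+1).
ν = μ(1−μ)/Var − 1 = 0.25/0.00530 − 1 = 46.1698.
α = 0.5·46.1698 = 23.085, β = 0.5·46.1698 = 23.085.

α = 23.085, β = 23.085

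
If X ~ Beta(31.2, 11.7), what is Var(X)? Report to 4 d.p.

0.0045

α+β = 42.9 and αβ = 365.04, so Var = αβ/[(α+β)²(α+β+1)] = 365.04/80793.999 = 0.0045.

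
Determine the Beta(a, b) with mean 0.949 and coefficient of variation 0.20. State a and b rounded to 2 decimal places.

a = 0.33, b = 0.02

σ = CV·μ = 0.20×0.949 = 0.18980, so σ² = 0.036024.
s+1 = μ(1−μ)/σ² = 0.048399/0.036024 = 1.3435, so s = a+b = 0.3435.
a = μs = 0.33, b = (1−μ)s = 0.02.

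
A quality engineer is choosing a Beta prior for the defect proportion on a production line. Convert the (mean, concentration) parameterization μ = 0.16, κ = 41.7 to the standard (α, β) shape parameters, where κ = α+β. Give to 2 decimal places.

α = 6.67, β = 35.03

α = μκ = 0.16×41.7 = 6.67 and β = (1−μ)κ = 0.84×41.7 = 35.03.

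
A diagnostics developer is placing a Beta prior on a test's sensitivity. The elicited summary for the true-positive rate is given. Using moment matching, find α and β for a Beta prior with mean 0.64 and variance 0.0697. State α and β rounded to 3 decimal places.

α = 1.476, β = 0.830

Write ν = α+β; then α = μν and Var = μ(1−μ)/(ν+1).
ν = μ(1−μ)/Var − 1 = 0.2304/0.0697 − 1 = 2.3056.
α = 0.64·2.3056 = 1.476, β = 0.36·2.3056 = 0.830.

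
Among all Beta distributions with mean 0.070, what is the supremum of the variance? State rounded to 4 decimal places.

Var = μ(1−μ)/(α+β+1), which approaches μ(1−μ) as α+β → 0.
So the supremum is μ(1−μ) = 0.070×0.930 = 0.0651.

0.0651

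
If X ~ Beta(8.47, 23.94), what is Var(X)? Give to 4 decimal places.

0.0058

α+β = 32.41 and αβ = 202.7718, so Var = αβ/[(α+β)²(α+β+1)] = 202.7718/35094.134621 = 0.0058.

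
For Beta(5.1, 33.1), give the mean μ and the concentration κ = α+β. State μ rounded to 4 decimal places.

μ = 0.1335, κ = 38.2

κ = α+β = 5.1+33.1 = 38.2; μ = α/κ = 5.1/38.2 = 0.1335.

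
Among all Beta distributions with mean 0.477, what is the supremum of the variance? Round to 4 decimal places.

0.2495

Var = μ(1−μ)/(α+β+1), which approaches μ(1−μ) as α+β → 0.
So the supremum is μ(1−μ) = 0.477×0.523 = 0.2495.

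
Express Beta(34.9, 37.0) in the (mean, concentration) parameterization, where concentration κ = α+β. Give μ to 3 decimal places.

μ = 0.485, κ = 71.9

κ = α+β = 34.9+37.0 = 71.9; μ = α/κ = 34.9/71.9 = 0.485.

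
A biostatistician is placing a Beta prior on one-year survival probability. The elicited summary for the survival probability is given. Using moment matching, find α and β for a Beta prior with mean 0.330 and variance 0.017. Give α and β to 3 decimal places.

By moment matching, α+β = μ(1−μ)/σ² − 1 = (0.330·0.670)/0.017 − 1 = 13.0059 − 1 = 12.0059.
Since α/(α+β) = μ, α = 0.330·12.0059 = 3.962 and β = 0.670·12.0059 = 8.044.

α = 3.962, β = 8.044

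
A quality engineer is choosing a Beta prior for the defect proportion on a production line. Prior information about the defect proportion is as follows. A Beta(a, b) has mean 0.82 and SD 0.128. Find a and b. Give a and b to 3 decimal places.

a = 6.567, b = 1.442

First σ² = 0.016384. Setting a = μn, b = (1−μ)n with n = a+b,
μ(1−μ)/(n+1) = 0.016384 ⇒ n+1 = 0.1476/0.016384 = 9.0088 ⇒ n = 8.0088.
Hence a = 0.82×8.0088 = 6.567, b = 0.18×8.0088 = 1.442.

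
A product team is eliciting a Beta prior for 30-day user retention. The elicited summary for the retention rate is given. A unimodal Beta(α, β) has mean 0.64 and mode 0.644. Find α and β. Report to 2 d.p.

α = 46.08, β = 25.92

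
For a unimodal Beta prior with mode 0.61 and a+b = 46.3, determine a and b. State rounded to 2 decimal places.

a = 28.02, b = 18.28

Mode = (a−1)/(κ−2) with κ = a+b, so a−1 = 0.61·44.3 = 27.02.
a = 28.02; b = κ − a = 18.28.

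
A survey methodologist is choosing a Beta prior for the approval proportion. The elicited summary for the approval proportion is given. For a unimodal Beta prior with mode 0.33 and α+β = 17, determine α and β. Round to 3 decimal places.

α = 5.950, β = 11.050

Mode = (α−1)/(κ−2) with κ = α+β, so α−1 = 0.33·15 = 4.950.
α = 5.950; β = κ − α = 11.050.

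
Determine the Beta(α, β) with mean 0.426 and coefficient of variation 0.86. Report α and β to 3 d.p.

σ = CV·μ = 0.86×0.426 = 0.36636, so σ² = 0.134220.
s+1 = μ(1−μ)/σ² = 0.244524/0.134220 = 1.8218, so s = α+β = 0.8218.
α = μs = 0.350, β = (1−μ)s = 0.472.

α = 0.350, β = 0.472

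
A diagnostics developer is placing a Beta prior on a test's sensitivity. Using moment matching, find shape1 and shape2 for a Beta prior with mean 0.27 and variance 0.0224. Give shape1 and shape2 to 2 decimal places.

Let s = shape1+shape2. The Beta variance is μ(1−μ)/(s+1).
So s+1 = μ(1−μ)/σ² = (0.27×0.73)/0.0224 = 0.1971/0.0224 = 8.7991, giving s = 7.7991.
Then shape1 = μs = 0.27×7.7991 = 2.11 and shape2 = (1−μ)s = 0.73×7.7991 = 5.69.

shape1 = 2.11, shape2 = 5.69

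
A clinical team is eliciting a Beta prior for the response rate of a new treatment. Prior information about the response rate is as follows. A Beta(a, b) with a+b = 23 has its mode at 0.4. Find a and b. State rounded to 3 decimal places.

a = 9.400, b = 13.600

Mode = (a−1)/(κ−2) with κ = a+b, so a−1 = 0.4·21 = 8.400.
a = 9.400; b = κ − a = 13.600.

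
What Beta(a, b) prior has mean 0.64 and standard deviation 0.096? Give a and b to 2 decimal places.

a = 15.36, b = 8.64

σ² = 0.096² = 0.009216.
With s = a+b, Var = μ(1−μ)/(s+1), so s+1 = (0.64×0.36)/0.009216 = 25.0000 and s = 24.0000.
a = μs = 15.36, b = (1−μ)s = 8.64.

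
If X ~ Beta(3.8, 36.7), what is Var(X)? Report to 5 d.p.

α+β = 40.5 and αβ = 139.46, so Var = αβ/[(α+β)²(α+β+1)] = 139.46/68070.375 = 0.00205.

0.00205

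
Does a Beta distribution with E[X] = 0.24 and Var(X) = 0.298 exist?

No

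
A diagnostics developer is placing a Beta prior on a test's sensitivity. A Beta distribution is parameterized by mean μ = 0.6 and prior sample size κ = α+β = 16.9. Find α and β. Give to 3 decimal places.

α = 10.140, β = 6.760

α = μκ = 0.6×16.9 = 10.140 and β = (1−μ)κ = 0.4×16.9 = 6.760.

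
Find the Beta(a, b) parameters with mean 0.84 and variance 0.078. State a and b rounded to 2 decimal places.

Let s = a+b. The Beta variance is μ(1−μ)/(s+1).
So s+1 = μ(1−μ)/σ² = (0.84×0.16)/0.078 = 0.1344/0.078 = 1.7231, giving s = 0.7231.
Then a = μs = 0.84×0.7231 = 0.61 and b = (1−μ)s = 0.16×0.7231 = 0.12.

a = 0.61, b = 0.12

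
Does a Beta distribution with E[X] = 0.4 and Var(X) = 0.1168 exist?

Yes

The Beta variance bound is σ² < μ(1−μ).
Here μ(1−μ) = 0.4×0.6 = 0.24, and 0.1168 < 0.24.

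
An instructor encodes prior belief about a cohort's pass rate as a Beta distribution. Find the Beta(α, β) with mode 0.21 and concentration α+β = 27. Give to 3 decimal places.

α = 6.250, β = 20.750

Mode = (α−1)/(κ−2) with κ = α+β, so α−1 = 0.21·25 = 5.250.
α = 6.250; β = κ − α = 20.750.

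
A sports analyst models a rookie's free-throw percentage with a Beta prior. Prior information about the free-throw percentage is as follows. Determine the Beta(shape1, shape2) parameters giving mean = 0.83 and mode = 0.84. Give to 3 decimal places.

shape1 = 56.440, shape2 = 11.560

Let s = shape1+shape2. Mean gives shape1 = μs = 0.83s; mode gives (shape1−1)/(s−2) = 0.84.
Substituting: 0.83s − 1 = 0.84(s−2) = 0.84s − 1.68, so -0.01s = -0.68 and s = 68.0000.
Then shape1 = 0.83×68.0000 = 56.440 and shape2 = s−shape1 = 11.560.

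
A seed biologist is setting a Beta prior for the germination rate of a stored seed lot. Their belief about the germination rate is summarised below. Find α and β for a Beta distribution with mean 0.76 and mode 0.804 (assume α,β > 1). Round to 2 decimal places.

Let s = α+β. Mean gives α = μs = 0.76s; mode gives (α−1)/(s−2) = 0.804.
Substituting: 0.76s − 1 = 0.804(s−2) = 0.804s − 1.608, so -0.044s = -0.608 and s = 13.8182.
Then α = 0.76×13.8182 = 10.50 and β = s−α = 3.32.

α = 10.50, β = 3.32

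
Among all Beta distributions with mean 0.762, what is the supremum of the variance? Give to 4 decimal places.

0.1814

Var = μ(1−μ)/(α+β+1), which approaches μ(1−μ) as α+β → 0.
So the supremum is μ(1−μ) = 0.762×0.238 = 0.1814.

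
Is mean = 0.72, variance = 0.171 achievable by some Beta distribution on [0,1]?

For any Beta, Var(X) < E[X]·(1−E[X]).
Here μ(1−μ) = 0.72×0.28 = 0.2016, and 0.171 < 0.2016.

Yes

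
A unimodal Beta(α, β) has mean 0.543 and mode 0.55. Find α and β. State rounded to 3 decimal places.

With s = α+β: μ = α/s and mode = (α−1)/(s−2). Eliminating α = μs,
μs − 1 = m(s−2) ⇒ s(μ−m) = 1−2m ⇒ s = -0.10/-0.007 = 14.2857.
So α = μs = 7.757, β = (1−μ)s = 6.529.

α = 7.757, β = 6.529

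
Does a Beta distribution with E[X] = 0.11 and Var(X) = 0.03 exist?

A Beta with mean μ has variance μ(1−μ)/(α+β+1) < μ(1−μ).
Here μ(1−μ) = 0.11×0.89 = 0.0979, and 0.03 < 0.0979.

Yes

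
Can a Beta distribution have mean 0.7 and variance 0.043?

Yes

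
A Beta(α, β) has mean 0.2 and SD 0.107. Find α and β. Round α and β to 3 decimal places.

First σ² = 0.011449. Setting α = μn, β = (1−μ)n with n = α+β,
μ(1−μ)/(n+1) = 0.011449 ⇒ n+1 = 0.16/0.011449 = 13.9750 ⇒ n = 12.9750.
Hence α = 0.2×12.9750 = 2.595, β = 0.8×12.9750 = 10.380.

α = 2.595, β = 10.380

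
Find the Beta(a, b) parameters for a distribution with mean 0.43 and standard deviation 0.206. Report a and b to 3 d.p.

a = 2.054, b = 2.722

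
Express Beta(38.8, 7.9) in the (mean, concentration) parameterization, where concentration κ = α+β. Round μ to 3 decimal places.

μ = 0.831, κ = 46.7

κ = α+β = 38.8+7.9 = 46.7; μ = α/κ = 38.8/46.7 = 0.831.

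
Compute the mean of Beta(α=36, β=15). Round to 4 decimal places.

E[X] = α/(α+β) = 36/51 = 0.7059.

0.7059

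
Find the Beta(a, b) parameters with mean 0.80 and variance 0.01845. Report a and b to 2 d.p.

a = 6.14, b = 1.53

Write ν = a+b; then a = μν and Var = μ(1−μ)/(ν+1).
ν = μ(1−μ)/Var − 1 = 0.1600/0.01845 − 1 = 7.6721.
a = 0.80·7.6721 = 6.14, b = 0.20·7.6721 = 1.53.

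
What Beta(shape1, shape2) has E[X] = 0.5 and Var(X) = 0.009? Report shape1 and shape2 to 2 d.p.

Let s = shape1+shape2. The Beta variance is μ(1−μ)/(s+1).
So s+1 = μ(1−μ)/σ² = (0.5×0.5)/0.009 = 0.25/0.009 = 27.7778, giving s = 26.7778.
Then shape1 = μs = 0.5×26.7778 = 13.39 and shape2 = (1−μ)s = 0.5×26.7778 = 13.39.

shape1 = 13.39, shape2 = 13.39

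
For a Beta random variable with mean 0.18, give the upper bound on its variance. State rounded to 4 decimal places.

0.1476

For fixed mean μ the Beta variance is μ(1−μ)/(α+β+1), increasing as α+β decreases.
Its least upper bound (not attained) is μ(1−μ) = 0.18·0.82 = 0.1476.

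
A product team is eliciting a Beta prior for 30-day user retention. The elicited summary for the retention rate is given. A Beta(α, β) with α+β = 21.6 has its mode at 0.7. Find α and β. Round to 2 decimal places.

Mode = (α−1)/(κ−2) with κ = α+β, so α−1 = 0.7·19.6 = 13.72.
α = 14.72; β = κ − α = 6.88.

α = 14.72, β = 6.88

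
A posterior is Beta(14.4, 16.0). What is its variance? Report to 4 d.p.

α+β = 30.4 and αβ = 230.40, so Var = αβ/[(α+β)²(α+β+1)] = 230.40/29018.624 = 0.0079.

0.0079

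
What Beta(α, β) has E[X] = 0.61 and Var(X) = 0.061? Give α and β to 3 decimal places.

Let s = α+β. The Beta variance is μ(1−μ)/(s+1).
So s+1 = μ(1−μ)/σ² = (0.61×0.39)/0.061 = 0.2379/0.061 = 3.9000, giving s = 2.9000.
Then α = μs = 0.61×2.9000 = 1.769 and β = (1−μ)s = 0.39×2.9000 = 1.131.

α = 1.769, β = 1.131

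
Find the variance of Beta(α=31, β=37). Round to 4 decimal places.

α+β = 68 and αβ = 1147, so Var = αβ/[(α+β)²(α+β+1)] = 1147/319056 = 0.0036.

0.0036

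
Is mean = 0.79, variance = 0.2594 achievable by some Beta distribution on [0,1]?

For any Beta, Var(X) < E[X]·(1−E[X]).
Here μ(1−μ) = 0.79×0.21 = 0.1659, and 0.2594 ≥ 0.1659.

No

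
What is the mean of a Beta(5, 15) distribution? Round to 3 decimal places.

0.250

E[X] = α/(α+β) = 5/20 = 0.250.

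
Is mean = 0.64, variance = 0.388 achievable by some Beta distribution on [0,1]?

No

The Beta variance bound is σ² < μ(1−μ).
Here μ(1−μ) = 0.64×0.36 = 0.2304, and 0.388 ≥ 0.2304.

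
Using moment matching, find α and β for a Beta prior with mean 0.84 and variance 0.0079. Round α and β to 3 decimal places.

α = 13.451, β = 2.562

By moment matching, α+β = μ(1−μ)/σ² − 1 = (0.84·0.16)/0.0079 − 1 = 17.0127 − 1 = 16.0127.
Since α/(α+β) = μ, α = 0.84·16.0127 = 13.451 and β = 0.16·16.0127 = 2.562.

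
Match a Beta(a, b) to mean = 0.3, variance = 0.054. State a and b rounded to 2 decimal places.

By moment matching, a+b = μ(1−μ)/σ² − 1 = (0.3·0.7)/0.054 − 1 = 3.8889 − 1 = 2.8889.
Since a/(a+b) = μ, a = 0.3·2.8889 = 0.87 and b = 0.7·2.8889 = 2.02.

a = 0.87, b = 2.02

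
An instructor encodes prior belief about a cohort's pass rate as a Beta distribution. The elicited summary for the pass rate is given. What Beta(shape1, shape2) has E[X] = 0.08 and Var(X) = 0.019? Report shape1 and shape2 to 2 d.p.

shape1 = 0.23, shape2 = 2.64

By moment matching, shape1+shape2 = μ(1−μ)/σ² − 1 = (0.08·0.92)/0.019 − 1 = 3.8737 − 1 = 2.8737.
Since shape1/(shape1+shape2) = μ, shape1 = 0.08·2.8737 = 0.23 and shape2 = 0.92·2.8737 = 2.64.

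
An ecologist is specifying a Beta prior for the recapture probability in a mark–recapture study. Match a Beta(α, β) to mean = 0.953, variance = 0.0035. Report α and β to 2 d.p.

Let s = α+β. The Beta variance is μ(1−μ)/(s+1).
So s+1 = μ(1−μ)/σ² = (0.953×0.047)/0.0035 = 0.044791/0.0035 = 12.7974, giving s = 11.7974.
Then α = μs = 0.953×11.7974 = 11.24 and β = (1−μ)s = 0.047×11.7974 = 0.55.

α = 11.24, β = 0.55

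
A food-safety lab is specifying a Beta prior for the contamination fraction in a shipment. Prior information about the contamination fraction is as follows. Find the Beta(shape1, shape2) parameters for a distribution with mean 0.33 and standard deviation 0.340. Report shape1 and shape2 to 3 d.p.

shape1 = 0.301, shape2 = 0.611

σ² = 0.340² = 0.115600.
With s = shape1+shape2, Var = μ(1−μ)/(s+1), so s+1 = (0.33×0.67)/0.115600 = 1.9126 and s = 0.9126.
shape1 = μs = 0.301, shape2 = (1−μ)s = 0.611.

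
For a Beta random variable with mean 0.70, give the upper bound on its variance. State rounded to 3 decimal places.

0.210

For fixed mean μ the Beta variance is μ(1−μ)/(α+β+1), increasing as α+β decreases.
Its least upper bound (not attained) is μ(1−μ) = 0.70·0.30 = 0.210.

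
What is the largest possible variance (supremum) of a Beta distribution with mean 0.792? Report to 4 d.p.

0.1647

Var = μ(1−μ)/(α+β+1), which approaches μ(1−μ) as α+β → 0.
So the supremum is μ(1−μ) = 0.792×0.208 = 0.1647.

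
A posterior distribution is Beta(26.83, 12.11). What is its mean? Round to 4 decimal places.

0.6890

E[X] = α/(α+β) = 26.83/38.94 = 0.6890.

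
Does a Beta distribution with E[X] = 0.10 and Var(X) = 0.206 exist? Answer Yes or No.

A Beta with mean μ has variance μ(1−μ)/(α+β+1) < μ(1−μ).
Here μ(1−μ) = 0.10×0.90 = 0.0900, and 0.206 ≥ 0.0900.

No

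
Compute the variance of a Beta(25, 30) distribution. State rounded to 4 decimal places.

0.0044

Var = αβ/[(α+β)²(α+β+1)] = (25×30)/(55²×56) = 750/169400 = 0.0044.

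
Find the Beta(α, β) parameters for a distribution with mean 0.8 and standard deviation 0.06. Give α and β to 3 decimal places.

α = 34.756, β = 8.689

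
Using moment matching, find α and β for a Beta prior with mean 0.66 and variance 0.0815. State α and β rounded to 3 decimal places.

Let s = α+β. The Beta variance is μ(1−μ)/(s+1).
So s+1 = μ(1−μ)/σ² = (0.66×0.34)/0.0815 = 0.2244/0.0815 = 2.7534, giving s = 1.7534.
Then α = μs = 0.66×1.7534 = 1.157 and β = (1−μ)s = 0.34×1.7534 = 0.596.

α = 1.157, β = 0.596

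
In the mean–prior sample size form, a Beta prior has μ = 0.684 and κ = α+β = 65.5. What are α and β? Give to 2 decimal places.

α = 44.80, β = 20.70

Split κ in proportion μ : (1−μ): α = 0.684·65.5 = 44.80, β = 65.5 − 44.80 = 20.70.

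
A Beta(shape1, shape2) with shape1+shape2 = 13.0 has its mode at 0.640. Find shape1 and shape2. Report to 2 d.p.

shape1 = 8.04, shape2 = 4.96

Since the density peak of Beta(shape1,shape2) is at (shape1−1)/(shape1+shape2−2),
shape1 = 1 + 0.640(13.0−2) = 8.04 and shape2 = 13.0 − 8.04 = 4.96.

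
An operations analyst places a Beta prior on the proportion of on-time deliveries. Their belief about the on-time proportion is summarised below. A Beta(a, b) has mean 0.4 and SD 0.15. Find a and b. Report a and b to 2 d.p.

a = 3.87, b = 5.80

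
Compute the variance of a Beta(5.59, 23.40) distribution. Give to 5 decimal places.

α+β = 28.99 and αβ = 130.8060, so Var = αβ/[(α+β)²(α+β+1)] = 130.8060/25204.198799 = 0.00519.

0.00519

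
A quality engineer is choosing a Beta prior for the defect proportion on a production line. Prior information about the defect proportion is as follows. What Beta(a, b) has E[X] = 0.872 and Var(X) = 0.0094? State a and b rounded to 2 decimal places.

Let s = a+b. The Beta variance is μ(1−μ)/(s+1).
So s+1 = μ(1−μ)/σ² = (0.872×0.128)/0.0094 = 0.111616/0.0094 = 11.8740, giving s = 10.8740.
Then a = μs = 0.872×10.8740 = 9.48 and b = (1−μ)s = 0.128×10.8740 = 1.39.

a = 9.48, b = 1.39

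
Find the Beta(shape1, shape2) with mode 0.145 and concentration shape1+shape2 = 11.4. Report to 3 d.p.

shape1 = 2.363, shape2 = 9.037

For shape1,shape2>1 the mode is (shape1−1)/(shape1+shape2−2), so shape1 = mode·(κ−2)+1 = 0.145×9.4+1 = 2.363.
And shape2 = (1−mode)·(κ−2)+1 = 0.855×9.4+1 = 9.037.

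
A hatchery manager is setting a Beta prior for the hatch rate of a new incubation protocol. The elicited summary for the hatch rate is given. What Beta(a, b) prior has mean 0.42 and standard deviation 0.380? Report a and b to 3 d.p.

a = 0.289, b = 0.398

σ² = 0.380² = 0.144400.
With s = a+b, Var = μ(1−μ)/(s+1), so s+1 = (0.42×0.58)/0.144400 = 1.6870 and s = 0.6870.
a = μs = 0.289, b = (1−μ)s = 0.398.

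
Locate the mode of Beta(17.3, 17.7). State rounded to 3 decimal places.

The density x^(α−1)(1−x)^(β−1) is maximised at (α−1)/(α+β−2) = 16.3/33.0 = 0.494.

0.494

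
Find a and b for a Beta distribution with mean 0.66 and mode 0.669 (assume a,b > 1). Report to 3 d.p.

a = 24.787, b = 12.769

With s = a+b: μ = a/s and mode = (a−1)/(s−2). Eliminating a = μs,
μs − 1 = m(s−2) ⇒ s(μ−m) = 1−2m ⇒ s = -0.338/-0.009 = 37.5556.
So a = μs = 24.787, b = (1−μ)s = 12.769.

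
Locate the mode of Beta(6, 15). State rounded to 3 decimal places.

With α,β > 1, mode = (α−1)/(α+β−2) = 5/19 = 0.263.

0.263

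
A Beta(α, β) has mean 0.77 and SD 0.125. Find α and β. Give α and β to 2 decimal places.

Variance = 0.125² = 0.015625. The moment-matching identity α+β = μ(1−μ)/Var − 1 gives
α+β = 0.1771/0.015625 − 1 = 10.3344, so α = μ·10.3344 = 7.96 and β = (1−μ)·10.3344 = 2.38.

α = 7.96, β = 2.38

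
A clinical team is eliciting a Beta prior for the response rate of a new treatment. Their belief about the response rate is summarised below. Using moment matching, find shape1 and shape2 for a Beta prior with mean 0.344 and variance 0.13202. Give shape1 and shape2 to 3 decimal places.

shape1 = 0.244, shape2 = 0.465

By moment matching, shape1+shape2 = μ(1−μ)/σ² − 1 = (0.344·0.656)/0.13202 − 1 = 1.7093 − 1 = 0.7093.
Since shape1/(shape1+shape2) = μ, shape1 = 0.344·0.7093 = 0.244 and shape2 = 0.656·0.7093 = 0.465.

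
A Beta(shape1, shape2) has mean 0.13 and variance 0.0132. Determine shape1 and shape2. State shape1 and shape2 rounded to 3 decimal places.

shape1 = 0.984, shape2 = 6.584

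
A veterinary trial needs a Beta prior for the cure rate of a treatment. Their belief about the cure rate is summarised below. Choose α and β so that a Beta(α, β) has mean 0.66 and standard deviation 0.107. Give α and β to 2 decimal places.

α = 12.28, β = 6.32

Variance = 0.107² = 0.011449. The moment-matching identity α+β = μ(1−μ)/Var − 1 gives
α+β = 0.2244/0.011449 − 1 = 18.6000, so α = μ·18.6000 = 12.28 and β = (1−μ)·18.6000 = 6.32.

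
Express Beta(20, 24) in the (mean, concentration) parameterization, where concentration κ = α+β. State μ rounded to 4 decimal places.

κ = α+β = 20+24 = 44; μ = α/κ = 20/44 = 0.4545.

μ = 0.4545, κ = 44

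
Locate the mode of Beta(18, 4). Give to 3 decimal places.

With α,β > 1, mode = (α−1)/(α+β−2) = 17/20 = 0.850.

0.850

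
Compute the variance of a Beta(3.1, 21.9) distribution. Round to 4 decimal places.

0.0042

α+β = 25.0 and αβ = 67.89, so Var = αβ/[(α+β)²(α+β+1)] = 67.89/16250.000 = 0.0042.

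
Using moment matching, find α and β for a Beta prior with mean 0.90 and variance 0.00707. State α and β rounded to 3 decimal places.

Let s = α+β. The Beta variance is μ(1−μ)/(s+1).
So s+1 = μ(1−μ)/σ² = (0.90×0.10)/0.00707 = 0.0900/0.00707 = 12.7298, giving s = 11.7298.
Then α = μs = 0.90×11.7298 = 10.557 and β = (1−μ)s = 0.10×11.7298 = 1.173.

α = 10.557, β = 1.173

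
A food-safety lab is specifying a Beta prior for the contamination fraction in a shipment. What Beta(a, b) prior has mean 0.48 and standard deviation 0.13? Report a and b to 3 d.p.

a = 6.609, b = 7.160

σ² = 0.13² = 0.0169.
With s = a+b, Var = μ(1−μ)/(s+1), so s+1 = (0.48×0.52)/0.0169 = 14.7692 and s = 13.7692.
a = μs = 6.609, b = (1−μ)s = 7.160.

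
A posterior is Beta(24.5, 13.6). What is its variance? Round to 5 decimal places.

μ = 24.5/38.1 = 0.643045; Var = μ(1−μ)/(α+β+1) = 0.2295382/39.1 = 0.00587.

0.00587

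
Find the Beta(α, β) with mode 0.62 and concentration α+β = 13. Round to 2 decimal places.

For α,β>1 the mode is (α−1)/(α+β−2), so α = mode·(κ−2)+1 = 0.62×11+1 = 7.82.
And β = (1−mode)·(κ−2)+1 = 0.38×11+1 = 5.18.

α = 7.82, β = 5.18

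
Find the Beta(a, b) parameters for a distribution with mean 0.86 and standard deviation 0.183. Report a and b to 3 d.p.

a = 2.232, b = 0.363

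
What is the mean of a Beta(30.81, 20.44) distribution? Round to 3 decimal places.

E[X] = α/(α+β) = 30.81/51.25 = 0.601.

0.601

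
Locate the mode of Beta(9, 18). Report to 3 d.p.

0.320

With α,β > 1, mode = (α−1)/(α+β−2) = 8/25 = 0.320.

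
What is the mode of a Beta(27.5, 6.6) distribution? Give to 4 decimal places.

0.8255

With α,β > 1, mode = (α−1)/(α+β−2) = 26.5/32.1 = 0.8255.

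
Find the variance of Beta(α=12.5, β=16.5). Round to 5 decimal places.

0.00817

Var = αβ/[(α+β)²(α+β+1)] = (12.5×16.5)/(29.0²×30.0) = 206.25/25230.000 = 0.00817.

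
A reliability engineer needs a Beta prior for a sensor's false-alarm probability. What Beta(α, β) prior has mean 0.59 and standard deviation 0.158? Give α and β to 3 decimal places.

α = 5.127, β = 3.563

Variance = 0.158² = 0.024964. The moment-matching identity α+β = μ(1−μ)/Var − 1 gives
α+β = 0.2419/0.024964 − 1 = 8.6900, so α = μ·8.6900 = 5.127 and β = (1−μ)·8.6900 = 3.563.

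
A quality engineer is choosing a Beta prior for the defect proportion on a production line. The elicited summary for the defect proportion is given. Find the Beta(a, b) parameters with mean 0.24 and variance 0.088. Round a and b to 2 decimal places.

a = 0.26, b = 0.82

Write ν = a+b; then a = μν and Var = μ(1−μ)/(ν+1).
ν = μ(1−μ)/Var − 1 = 0.1824/0.088 − 1 = 1.0727.
a = 0.24·1.0727 = 0.26, b = 0.76·1.0727 = 0.82.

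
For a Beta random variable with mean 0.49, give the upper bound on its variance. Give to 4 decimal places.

0.2499

Var = μ(1−μ)/(α+β+1), which approaches μ(1−μ) as α+β → 0.
So the supremum is μ(1−μ) = 0.49×0.51 = 0.2499.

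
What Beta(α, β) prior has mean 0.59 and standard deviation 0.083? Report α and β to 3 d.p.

Variance = 0.083² = 0.006889. The moment-matching identity α+β = μ(1−μ)/Var − 1 gives
α+β = 0.2419/0.006889 − 1 = 34.1139, so α = μ·34.1139 = 20.127 and β = (1−μ)·34.1139 = 13.987.

α = 20.127, β = 13.987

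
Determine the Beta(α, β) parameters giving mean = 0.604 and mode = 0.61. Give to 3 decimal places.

Let s = α+β. Mean gives α = μs = 0.604s; mode gives (α−1)/(s−2) = 0.61.
Substituting: 0.604s − 1 = 0.61(s−2) = 0.61s − 1.22, so -0.006s = -0.22 and s = 36.6667.
Then α = 0.604×36.6667 = 22.147 and β = s−α = 14.520.

α = 22.147, β = 14.520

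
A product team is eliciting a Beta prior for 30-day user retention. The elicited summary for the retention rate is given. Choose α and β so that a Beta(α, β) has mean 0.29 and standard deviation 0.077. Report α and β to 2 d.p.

Variance = 0.077² = 0.005929. The moment-matching identity α+β = μ(1−μ)/Var − 1 gives
α+β = 0.2059/0.005929 − 1 = 33.7276, so α = μ·33.7276 = 9.78 and β = (1−μ)·33.7276 = 23.95.

α = 9.78, β = 23.95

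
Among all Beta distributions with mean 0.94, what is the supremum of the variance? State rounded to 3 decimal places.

0.056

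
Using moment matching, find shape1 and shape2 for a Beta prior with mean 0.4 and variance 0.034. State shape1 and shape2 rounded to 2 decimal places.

shape1 = 2.42, shape2 = 3.64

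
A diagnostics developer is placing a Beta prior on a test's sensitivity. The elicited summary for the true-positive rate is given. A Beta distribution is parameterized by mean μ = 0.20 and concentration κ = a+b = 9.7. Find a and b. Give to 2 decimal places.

a = μκ = 0.20×9.7 = 1.94 and b = (1−μ)κ = 0.80×9.7 = 7.76.

a = 1.94, b = 7.76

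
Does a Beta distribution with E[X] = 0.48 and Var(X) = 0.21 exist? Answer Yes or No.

Yes

For any Beta, Var(X) < E[X]·(1−E[X]).
Here μ(1−μ) = 0.48×0.52 = 0.2496, and 0.21 < 0.2496.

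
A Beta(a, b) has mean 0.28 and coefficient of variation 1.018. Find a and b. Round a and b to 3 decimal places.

σ = CV·μ = 1.018×0.28 = 0.28504, so σ² = 0.081248.
s+1 = μ(1−μ)/σ² = 0.2016/0.081248 = 2.4813, so s = a+b = 1.4813.
a = μs = 0.415, b = (1−μ)s = 1.067.

a = 0.415, b = 1.067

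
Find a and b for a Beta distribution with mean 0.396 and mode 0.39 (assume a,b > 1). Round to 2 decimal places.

a = 14.52, b = 22.15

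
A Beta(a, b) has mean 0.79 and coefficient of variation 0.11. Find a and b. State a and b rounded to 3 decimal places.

a = 16.565, b = 4.403

Var = (CV·μ)² = (0.11×0.79)² = 0.007552.
a+b = μ(1−μ)/Var − 1 = 0.1659/0.007552 − 1 = 20.9688.
Thus a = 0.79·20.9688 = 16.565 and b = 0.21·20.9688 = 4.403.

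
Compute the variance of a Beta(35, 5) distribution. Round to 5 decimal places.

0.00267

μ = 35/40 = 0.875000; Var = μ(1−μ)/(α+β+1) = 0.1093750/41 = 0.00267.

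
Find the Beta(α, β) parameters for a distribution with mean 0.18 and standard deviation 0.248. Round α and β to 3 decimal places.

σ² = 0.248² = 0.061504.
With s = α+β, Var = μ(1−μ)/(s+1), so s+1 = (0.18×0.82)/0.061504 = 2.3998 and s = 1.3998.
α = μs = 0.252, β = (1−μ)s = 1.148.

α = 0.252, β = 1.148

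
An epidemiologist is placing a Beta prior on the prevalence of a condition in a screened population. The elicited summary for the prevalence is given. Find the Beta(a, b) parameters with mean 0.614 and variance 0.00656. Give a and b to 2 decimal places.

By moment matching, a+b = μ(1−μ)/σ² − 1 = (0.614·0.386)/0.00656 − 1 = 36.1287 − 1 = 35.1287.
Since a/(a+b) = μ, a = 0.614·35.1287 = 21.57 and b = 0.386·35.1287 = 13.56.

a = 21.57, b = 13.56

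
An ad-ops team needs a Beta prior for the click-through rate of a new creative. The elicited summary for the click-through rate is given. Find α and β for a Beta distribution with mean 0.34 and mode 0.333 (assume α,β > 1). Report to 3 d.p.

With s = α+β: μ = α/s and mode = (α−1)/(s−2). Eliminating α = μs,
μs − 1 = m(s−2) ⇒ s(μ−m) = 1−2m ⇒ s = 0.334/0.007 = 47.7143.
So α = μs = 16.223, β = (1−μ)s = 31.491.

α = 16.223, β = 31.491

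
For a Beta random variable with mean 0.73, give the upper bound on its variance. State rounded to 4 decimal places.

0.1971

Var = μ(1−μ)/(α+β+1), which approaches μ(1−μ) as α+β → 0.
So the supremum is μ(1−μ) = 0.73×0.27 = 0.1971.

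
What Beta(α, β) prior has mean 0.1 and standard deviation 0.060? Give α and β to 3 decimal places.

First σ² = 0.003600. Setting α = μn, β = (1−μ)n with n = α+β,
μ(1−μ)/(n+1) = 0.003600 ⇒ n+1 = 0.09/0.003600 = 25.0000 ⇒ n = 24.0000.
Hence α = 0.1×24.0000 = 2.400, β = 0.9×24.0000 = 21.600.

α = 2.400, β = 21.600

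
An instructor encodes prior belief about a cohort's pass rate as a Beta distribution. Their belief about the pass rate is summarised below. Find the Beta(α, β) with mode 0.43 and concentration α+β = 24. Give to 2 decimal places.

Mode = (α−1)/(κ−2) with κ = α+β, so α−1 = 0.43·22 = 9.46.
α = 10.46; β = κ − α = 13.54.

α = 10.46, β = 13.54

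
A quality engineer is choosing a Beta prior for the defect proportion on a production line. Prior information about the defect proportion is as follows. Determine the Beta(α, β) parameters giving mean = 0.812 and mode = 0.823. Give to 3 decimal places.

Let s = α+β. Mean gives α = μs = 0.812s; mode gives (α−1)/(s−2) = 0.823.
Substituting: 0.812s − 1 = 0.823(s−2) = 0.823s − 1.646, so -0.011s = -0.646 and s = 58.7273.
Then α = 0.812×58.7273 = 47.687 and β = s−α = 11.041.

α = 47.687, β = 11.041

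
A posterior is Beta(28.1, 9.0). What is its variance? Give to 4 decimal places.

0.0048

α+β = 37.1 and αβ = 252.90, so Var = αβ/[(α+β)²(α+β+1)] = 252.90/52441.221 = 0.0048.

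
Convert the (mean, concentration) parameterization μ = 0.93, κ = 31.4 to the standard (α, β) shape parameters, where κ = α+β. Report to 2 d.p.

α = μκ = 0.93×31.4 = 29.20 and β = (1−μ)κ = 0.07×31.4 = 2.20.

α = 29.20, β = 2.20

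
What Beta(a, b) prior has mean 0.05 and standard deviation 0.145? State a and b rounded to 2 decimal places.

a = 0.06, b = 1.20

Variance = 0.145² = 0.021025. The moment-matching identity a+b = μ(1−μ)/Var − 1 gives
a+b = 0.0475/0.021025 − 1 = 1.2592, so a = μ·1.2592 = 0.06 and b = (1−μ)·1.2592 = 1.20.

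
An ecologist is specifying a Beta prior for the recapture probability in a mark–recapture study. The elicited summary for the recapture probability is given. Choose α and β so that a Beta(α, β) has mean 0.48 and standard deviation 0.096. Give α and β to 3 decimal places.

Variance = 0.096² = 0.009216. The moment-matching identity α+β = μ(1−μ)/Var − 1 gives
α+β = 0.2496/0.009216 − 1 = 26.0833, so α = μ·26.0833 = 12.520 and β = (1−μ)·26.0833 = 13.563.

α = 12.520, β = 13.563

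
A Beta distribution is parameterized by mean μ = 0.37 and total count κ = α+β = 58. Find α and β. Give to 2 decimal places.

Split κ in proportion μ : (1−μ): α = 0.37·58 = 21.46, β = 58 − 21.46 = 36.54.

α = 21.46, β = 36.54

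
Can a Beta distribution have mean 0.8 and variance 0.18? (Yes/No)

No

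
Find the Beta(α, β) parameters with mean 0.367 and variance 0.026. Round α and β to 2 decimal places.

α = 2.91, β = 5.02

By moment matching, α+β = μ(1−μ)/σ² − 1 = (0.367·0.633)/0.026 − 1 = 8.9350 − 1 = 7.9350.
Since α/(α+β) = μ, α = 0.367·7.9350 = 2.91 and β = 0.633·7.9350 = 5.02.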